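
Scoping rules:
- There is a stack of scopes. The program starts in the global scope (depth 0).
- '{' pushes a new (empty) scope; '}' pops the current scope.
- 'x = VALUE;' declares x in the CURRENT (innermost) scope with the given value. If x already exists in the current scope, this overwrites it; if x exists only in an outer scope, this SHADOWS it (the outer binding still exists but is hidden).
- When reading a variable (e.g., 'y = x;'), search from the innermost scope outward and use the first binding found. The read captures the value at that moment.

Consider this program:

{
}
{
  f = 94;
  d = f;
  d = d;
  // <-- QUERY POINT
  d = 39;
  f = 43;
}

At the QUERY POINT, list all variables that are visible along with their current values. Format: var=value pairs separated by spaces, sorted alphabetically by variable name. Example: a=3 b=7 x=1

Step 1: enter scope (depth=1)
Step 2: exit scope (depth=0)
Step 3: enter scope (depth=1)
Step 4: declare f=94 at depth 1
Step 5: declare d=(read f)=94 at depth 1
Step 6: declare d=(read d)=94 at depth 1
Visible at query point: d=94 f=94

Answer: d=94 f=94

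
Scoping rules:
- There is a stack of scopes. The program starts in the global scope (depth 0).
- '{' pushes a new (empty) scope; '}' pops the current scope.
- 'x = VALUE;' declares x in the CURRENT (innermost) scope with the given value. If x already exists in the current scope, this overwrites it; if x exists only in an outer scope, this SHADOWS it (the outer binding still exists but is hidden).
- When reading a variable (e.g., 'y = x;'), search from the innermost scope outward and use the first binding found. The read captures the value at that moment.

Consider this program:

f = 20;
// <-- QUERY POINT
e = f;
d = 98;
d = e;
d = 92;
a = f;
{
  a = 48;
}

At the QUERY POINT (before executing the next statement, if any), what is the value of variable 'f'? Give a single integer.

Step 1: declare f=20 at depth 0
Visible at query point: f=20

Answer: 20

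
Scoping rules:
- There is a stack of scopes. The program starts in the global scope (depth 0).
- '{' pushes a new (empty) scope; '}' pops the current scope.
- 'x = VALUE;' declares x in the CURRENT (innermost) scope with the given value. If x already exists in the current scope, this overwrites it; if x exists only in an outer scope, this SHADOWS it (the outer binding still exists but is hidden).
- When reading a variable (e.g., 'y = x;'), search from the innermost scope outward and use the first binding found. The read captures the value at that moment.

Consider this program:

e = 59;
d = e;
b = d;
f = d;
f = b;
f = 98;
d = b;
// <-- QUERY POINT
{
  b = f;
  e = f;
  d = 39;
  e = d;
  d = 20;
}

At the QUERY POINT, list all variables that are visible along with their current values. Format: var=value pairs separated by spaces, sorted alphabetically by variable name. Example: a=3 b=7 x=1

Step 1: declare e=59 at depth 0
Step 2: declare d=(read e)=59 at depth 0
Step 3: declare b=(read d)=59 at depth 0
Step 4: declare f=(read d)=59 at depth 0
Step 5: declare f=(read b)=59 at depth 0
Step 6: declare f=98 at depth 0
Step 7: declare d=(read b)=59 at depth 0
Visible at query point: b=59 d=59 e=59 f=98

Answer: b=59 d=59 e=59 f=98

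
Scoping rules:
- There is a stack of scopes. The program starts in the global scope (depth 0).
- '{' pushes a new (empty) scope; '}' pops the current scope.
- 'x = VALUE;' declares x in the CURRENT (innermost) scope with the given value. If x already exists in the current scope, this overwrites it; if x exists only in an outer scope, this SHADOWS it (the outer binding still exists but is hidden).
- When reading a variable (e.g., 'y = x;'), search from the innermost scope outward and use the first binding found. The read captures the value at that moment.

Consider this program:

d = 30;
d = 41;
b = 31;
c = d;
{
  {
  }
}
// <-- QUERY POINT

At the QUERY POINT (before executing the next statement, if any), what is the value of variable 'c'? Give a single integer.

Answer: 41

Derivation:
Step 1: declare d=30 at depth 0
Step 2: declare d=41 at depth 0
Step 3: declare b=31 at depth 0
Step 4: declare c=(read d)=41 at depth 0
Step 5: enter scope (depth=1)
Step 6: enter scope (depth=2)
Step 7: exit scope (depth=1)
Step 8: exit scope (depth=0)
Visible at query point: b=31 c=41 d=41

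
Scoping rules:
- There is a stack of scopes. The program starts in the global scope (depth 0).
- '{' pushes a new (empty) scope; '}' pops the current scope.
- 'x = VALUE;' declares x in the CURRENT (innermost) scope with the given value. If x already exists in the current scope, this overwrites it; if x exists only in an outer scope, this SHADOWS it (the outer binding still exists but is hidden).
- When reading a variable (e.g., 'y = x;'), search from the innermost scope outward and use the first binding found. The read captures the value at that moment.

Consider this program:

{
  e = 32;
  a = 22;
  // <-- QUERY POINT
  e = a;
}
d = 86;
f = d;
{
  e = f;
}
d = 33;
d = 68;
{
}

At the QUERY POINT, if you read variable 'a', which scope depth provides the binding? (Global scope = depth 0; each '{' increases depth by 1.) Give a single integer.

Step 1: enter scope (depth=1)
Step 2: declare e=32 at depth 1
Step 3: declare a=22 at depth 1
Visible at query point: a=22 e=32

Answer: 1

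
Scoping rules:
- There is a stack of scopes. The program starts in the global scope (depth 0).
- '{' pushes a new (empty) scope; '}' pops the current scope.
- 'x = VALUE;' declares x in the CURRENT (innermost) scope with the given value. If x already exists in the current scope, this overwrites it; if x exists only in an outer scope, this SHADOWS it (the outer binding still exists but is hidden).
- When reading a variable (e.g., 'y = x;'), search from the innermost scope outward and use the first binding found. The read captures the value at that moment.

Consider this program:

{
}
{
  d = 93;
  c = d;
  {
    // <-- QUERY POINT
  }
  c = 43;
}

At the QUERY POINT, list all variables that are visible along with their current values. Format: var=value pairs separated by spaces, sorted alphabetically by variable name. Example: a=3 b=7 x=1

Step 1: enter scope (depth=1)
Step 2: exit scope (depth=0)
Step 3: enter scope (depth=1)
Step 4: declare d=93 at depth 1
Step 5: declare c=(read d)=93 at depth 1
Step 6: enter scope (depth=2)
Visible at query point: c=93 d=93

Answer: c=93 d=93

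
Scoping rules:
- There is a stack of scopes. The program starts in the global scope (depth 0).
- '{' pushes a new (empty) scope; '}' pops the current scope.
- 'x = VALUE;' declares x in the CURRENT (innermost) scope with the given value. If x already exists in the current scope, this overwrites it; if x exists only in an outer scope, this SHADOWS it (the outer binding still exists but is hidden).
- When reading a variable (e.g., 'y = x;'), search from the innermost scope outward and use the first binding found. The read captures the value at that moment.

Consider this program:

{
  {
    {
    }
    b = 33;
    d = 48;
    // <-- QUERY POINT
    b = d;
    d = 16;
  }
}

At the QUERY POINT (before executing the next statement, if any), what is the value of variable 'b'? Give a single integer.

Step 1: enter scope (depth=1)
Step 2: enter scope (depth=2)
Step 3: enter scope (depth=3)
Step 4: exit scope (depth=2)
Step 5: declare b=33 at depth 2
Step 6: declare d=48 at depth 2
Visible at query point: b=33 d=48

Answer: 33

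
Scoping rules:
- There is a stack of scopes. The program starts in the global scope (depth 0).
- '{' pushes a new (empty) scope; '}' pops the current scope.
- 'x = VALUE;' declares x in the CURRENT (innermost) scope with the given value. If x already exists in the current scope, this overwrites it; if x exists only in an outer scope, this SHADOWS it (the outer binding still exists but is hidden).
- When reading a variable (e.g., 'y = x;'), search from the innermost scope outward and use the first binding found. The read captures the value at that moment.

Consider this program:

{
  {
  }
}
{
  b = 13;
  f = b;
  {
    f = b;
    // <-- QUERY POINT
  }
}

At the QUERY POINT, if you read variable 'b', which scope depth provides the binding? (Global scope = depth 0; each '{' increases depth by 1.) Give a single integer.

Step 1: enter scope (depth=1)
Step 2: enter scope (depth=2)
Step 3: exit scope (depth=1)
Step 4: exit scope (depth=0)
Step 5: enter scope (depth=1)
Step 6: declare b=13 at depth 1
Step 7: declare f=(read b)=13 at depth 1
Step 8: enter scope (depth=2)
Step 9: declare f=(read b)=13 at depth 2
Visible at query point: b=13 f=13

Answer: 1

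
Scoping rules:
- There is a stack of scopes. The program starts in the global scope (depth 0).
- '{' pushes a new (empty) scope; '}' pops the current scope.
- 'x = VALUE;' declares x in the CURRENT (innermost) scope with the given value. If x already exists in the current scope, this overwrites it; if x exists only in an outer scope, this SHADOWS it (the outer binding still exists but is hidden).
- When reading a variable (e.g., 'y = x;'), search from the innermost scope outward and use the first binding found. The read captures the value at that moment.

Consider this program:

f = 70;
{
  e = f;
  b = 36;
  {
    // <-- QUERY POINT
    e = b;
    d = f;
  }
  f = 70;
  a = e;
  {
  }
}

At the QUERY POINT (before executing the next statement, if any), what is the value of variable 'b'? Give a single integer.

Answer: 36

Derivation:
Step 1: declare f=70 at depth 0
Step 2: enter scope (depth=1)
Step 3: declare e=(read f)=70 at depth 1
Step 4: declare b=36 at depth 1
Step 5: enter scope (depth=2)
Visible at query point: b=36 e=70 f=70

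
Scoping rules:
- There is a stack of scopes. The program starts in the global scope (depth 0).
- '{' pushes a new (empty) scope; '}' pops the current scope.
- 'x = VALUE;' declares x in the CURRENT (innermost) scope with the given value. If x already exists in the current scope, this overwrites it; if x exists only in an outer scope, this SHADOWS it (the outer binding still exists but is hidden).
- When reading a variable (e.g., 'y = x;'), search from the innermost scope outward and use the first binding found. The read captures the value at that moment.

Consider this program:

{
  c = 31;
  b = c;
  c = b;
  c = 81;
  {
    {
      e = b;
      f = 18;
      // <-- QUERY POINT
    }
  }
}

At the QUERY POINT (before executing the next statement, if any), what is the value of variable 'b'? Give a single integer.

Step 1: enter scope (depth=1)
Step 2: declare c=31 at depth 1
Step 3: declare b=(read c)=31 at depth 1
Step 4: declare c=(read b)=31 at depth 1
Step 5: declare c=81 at depth 1
Step 6: enter scope (depth=2)
Step 7: enter scope (depth=3)
Step 8: declare e=(read b)=31 at depth 3
Step 9: declare f=18 at depth 3
Visible at query point: b=31 c=81 e=31 f=18

Answer: 31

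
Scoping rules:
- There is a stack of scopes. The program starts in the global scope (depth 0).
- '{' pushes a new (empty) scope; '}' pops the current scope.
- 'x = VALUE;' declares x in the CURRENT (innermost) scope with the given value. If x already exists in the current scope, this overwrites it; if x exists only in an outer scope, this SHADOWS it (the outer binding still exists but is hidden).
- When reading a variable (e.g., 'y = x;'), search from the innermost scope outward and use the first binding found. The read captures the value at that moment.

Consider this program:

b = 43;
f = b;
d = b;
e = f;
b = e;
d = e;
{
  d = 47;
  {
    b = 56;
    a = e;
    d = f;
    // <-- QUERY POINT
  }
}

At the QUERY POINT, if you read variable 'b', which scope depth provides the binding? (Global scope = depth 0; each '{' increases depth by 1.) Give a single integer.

Step 1: declare b=43 at depth 0
Step 2: declare f=(read b)=43 at depth 0
Step 3: declare d=(read b)=43 at depth 0
Step 4: declare e=(read f)=43 at depth 0
Step 5: declare b=(read e)=43 at depth 0
Step 6: declare d=(read e)=43 at depth 0
Step 7: enter scope (depth=1)
Step 8: declare d=47 at depth 1
Step 9: enter scope (depth=2)
Step 10: declare b=56 at depth 2
Step 11: declare a=(read e)=43 at depth 2
Step 12: declare d=(read f)=43 at depth 2
Visible at query point: a=43 b=56 d=43 e=43 f=43

Answer: 2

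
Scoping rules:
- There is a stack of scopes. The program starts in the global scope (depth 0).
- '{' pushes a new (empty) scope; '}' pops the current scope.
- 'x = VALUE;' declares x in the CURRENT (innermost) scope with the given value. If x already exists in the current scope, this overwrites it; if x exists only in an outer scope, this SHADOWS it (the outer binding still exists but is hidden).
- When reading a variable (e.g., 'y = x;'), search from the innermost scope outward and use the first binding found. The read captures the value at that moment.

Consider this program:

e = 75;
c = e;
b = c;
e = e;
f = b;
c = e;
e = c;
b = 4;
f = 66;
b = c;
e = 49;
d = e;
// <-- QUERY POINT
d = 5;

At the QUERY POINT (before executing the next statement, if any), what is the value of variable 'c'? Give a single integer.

Answer: 75

Derivation:
Step 1: declare e=75 at depth 0
Step 2: declare c=(read e)=75 at depth 0
Step 3: declare b=(read c)=75 at depth 0
Step 4: declare e=(read e)=75 at depth 0
Step 5: declare f=(read b)=75 at depth 0
Step 6: declare c=(read e)=75 at depth 0
Step 7: declare e=(read c)=75 at depth 0
Step 8: declare b=4 at depth 0
Step 9: declare f=66 at depth 0
Step 10: declare b=(read c)=75 at depth 0
Step 11: declare e=49 at depth 0
Step 12: declare d=(read e)=49 at depth 0
Visible at query point: b=75 c=75 d=49 e=49 f=66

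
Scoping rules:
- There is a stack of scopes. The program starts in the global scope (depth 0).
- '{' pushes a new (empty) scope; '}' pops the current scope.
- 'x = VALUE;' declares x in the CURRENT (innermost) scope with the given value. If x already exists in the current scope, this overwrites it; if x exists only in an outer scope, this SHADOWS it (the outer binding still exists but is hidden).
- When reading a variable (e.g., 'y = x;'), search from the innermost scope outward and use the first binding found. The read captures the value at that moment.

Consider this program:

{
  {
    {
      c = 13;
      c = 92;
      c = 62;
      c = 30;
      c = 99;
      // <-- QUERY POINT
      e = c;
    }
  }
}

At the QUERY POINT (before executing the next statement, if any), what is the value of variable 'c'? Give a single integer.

Step 1: enter scope (depth=1)
Step 2: enter scope (depth=2)
Step 3: enter scope (depth=3)
Step 4: declare c=13 at depth 3
Step 5: declare c=92 at depth 3
Step 6: declare c=62 at depth 3
Step 7: declare c=30 at depth 3
Step 8: declare c=99 at depth 3
Visible at query point: c=99

Answer: 99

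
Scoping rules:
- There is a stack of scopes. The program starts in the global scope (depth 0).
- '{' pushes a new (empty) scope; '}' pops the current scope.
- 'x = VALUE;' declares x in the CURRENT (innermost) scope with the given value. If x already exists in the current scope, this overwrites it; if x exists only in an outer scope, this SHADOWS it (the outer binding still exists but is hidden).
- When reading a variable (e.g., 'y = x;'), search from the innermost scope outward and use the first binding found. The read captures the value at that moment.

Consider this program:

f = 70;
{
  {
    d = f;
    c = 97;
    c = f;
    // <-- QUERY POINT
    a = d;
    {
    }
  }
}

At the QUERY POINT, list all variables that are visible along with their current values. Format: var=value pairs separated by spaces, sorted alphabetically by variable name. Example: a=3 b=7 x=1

Step 1: declare f=70 at depth 0
Step 2: enter scope (depth=1)
Step 3: enter scope (depth=2)
Step 4: declare d=(read f)=70 at depth 2
Step 5: declare c=97 at depth 2
Step 6: declare c=(read f)=70 at depth 2
Visible at query point: c=70 d=70 f=70

Answer: c=70 d=70 f=70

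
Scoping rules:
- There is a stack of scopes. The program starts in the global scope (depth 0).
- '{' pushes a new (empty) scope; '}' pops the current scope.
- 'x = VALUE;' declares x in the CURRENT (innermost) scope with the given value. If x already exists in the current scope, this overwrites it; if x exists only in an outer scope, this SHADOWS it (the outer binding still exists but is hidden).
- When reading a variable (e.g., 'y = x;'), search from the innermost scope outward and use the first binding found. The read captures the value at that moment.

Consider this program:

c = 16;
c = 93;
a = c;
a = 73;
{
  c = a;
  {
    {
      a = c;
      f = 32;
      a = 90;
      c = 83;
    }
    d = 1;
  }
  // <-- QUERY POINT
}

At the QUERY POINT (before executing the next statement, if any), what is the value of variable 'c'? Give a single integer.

Step 1: declare c=16 at depth 0
Step 2: declare c=93 at depth 0
Step 3: declare a=(read c)=93 at depth 0
Step 4: declare a=73 at depth 0
Step 5: enter scope (depth=1)
Step 6: declare c=(read a)=73 at depth 1
Step 7: enter scope (depth=2)
Step 8: enter scope (depth=3)
Step 9: declare a=(read c)=73 at depth 3
Step 10: declare f=32 at depth 3
Step 11: declare a=90 at depth 3
Step 12: declare c=83 at depth 3
Step 13: exit scope (depth=2)
Step 14: declare d=1 at depth 2
Step 15: exit scope (depth=1)
Visible at query point: a=73 c=73

Answer: 73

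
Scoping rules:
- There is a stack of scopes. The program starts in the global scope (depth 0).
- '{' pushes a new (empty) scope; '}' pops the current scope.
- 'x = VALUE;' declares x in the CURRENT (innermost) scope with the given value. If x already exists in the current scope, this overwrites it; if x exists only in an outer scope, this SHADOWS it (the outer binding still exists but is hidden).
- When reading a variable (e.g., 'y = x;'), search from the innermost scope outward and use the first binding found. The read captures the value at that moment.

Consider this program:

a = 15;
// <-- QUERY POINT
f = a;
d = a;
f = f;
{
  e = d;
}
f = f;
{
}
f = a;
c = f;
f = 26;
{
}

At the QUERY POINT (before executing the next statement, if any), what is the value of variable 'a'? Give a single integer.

Step 1: declare a=15 at depth 0
Visible at query point: a=15

Answer: 15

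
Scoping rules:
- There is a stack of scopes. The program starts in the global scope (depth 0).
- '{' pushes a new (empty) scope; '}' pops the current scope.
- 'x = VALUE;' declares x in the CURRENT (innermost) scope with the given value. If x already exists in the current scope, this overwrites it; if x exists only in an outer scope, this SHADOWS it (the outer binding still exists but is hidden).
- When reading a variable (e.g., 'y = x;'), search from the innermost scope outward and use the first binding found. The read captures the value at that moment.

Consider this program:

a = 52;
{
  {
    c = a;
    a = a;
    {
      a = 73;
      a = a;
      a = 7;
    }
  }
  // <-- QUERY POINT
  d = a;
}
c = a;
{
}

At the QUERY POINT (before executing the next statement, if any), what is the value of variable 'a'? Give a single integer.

Step 1: declare a=52 at depth 0
Step 2: enter scope (depth=1)
Step 3: enter scope (depth=2)
Step 4: declare c=(read a)=52 at depth 2
Step 5: declare a=(read a)=52 at depth 2
Step 6: enter scope (depth=3)
Step 7: declare a=73 at depth 3
Step 8: declare a=(read a)=73 at depth 3
Step 9: declare a=7 at depth 3
Step 10: exit scope (depth=2)
Step 11: exit scope (depth=1)
Visible at query point: a=52

Answer: 52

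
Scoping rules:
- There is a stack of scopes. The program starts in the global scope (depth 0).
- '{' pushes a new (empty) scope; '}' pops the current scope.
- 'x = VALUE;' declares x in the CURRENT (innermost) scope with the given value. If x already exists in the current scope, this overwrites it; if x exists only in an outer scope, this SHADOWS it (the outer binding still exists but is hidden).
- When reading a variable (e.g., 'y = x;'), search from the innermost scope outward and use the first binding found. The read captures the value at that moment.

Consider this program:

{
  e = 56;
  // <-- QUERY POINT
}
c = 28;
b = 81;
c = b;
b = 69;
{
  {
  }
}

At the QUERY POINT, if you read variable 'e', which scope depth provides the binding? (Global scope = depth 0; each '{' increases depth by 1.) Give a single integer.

Step 1: enter scope (depth=1)
Step 2: declare e=56 at depth 1
Visible at query point: e=56

Answer: 1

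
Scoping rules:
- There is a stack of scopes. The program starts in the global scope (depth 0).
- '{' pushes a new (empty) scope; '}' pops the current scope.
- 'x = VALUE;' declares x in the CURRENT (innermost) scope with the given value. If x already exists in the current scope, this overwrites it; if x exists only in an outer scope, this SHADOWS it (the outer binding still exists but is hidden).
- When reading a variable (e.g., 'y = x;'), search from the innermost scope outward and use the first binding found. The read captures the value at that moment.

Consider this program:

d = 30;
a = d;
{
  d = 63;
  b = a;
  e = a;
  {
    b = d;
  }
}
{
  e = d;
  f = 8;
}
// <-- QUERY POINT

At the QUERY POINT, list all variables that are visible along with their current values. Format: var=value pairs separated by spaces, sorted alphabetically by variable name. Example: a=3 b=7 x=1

Answer: a=30 d=30

Derivation:
Step 1: declare d=30 at depth 0
Step 2: declare a=(read d)=30 at depth 0
Step 3: enter scope (depth=1)
Step 4: declare d=63 at depth 1
Step 5: declare b=(read a)=30 at depth 1
Step 6: declare e=(read a)=30 at depth 1
Step 7: enter scope (depth=2)
Step 8: declare b=(read d)=63 at depth 2
Step 9: exit scope (depth=1)
Step 10: exit scope (depth=0)
Step 11: enter scope (depth=1)
Step 12: declare e=(read d)=30 at depth 1
Step 13: declare f=8 at depth 1
Step 14: exit scope (depth=0)
Visible at query point: a=30 d=30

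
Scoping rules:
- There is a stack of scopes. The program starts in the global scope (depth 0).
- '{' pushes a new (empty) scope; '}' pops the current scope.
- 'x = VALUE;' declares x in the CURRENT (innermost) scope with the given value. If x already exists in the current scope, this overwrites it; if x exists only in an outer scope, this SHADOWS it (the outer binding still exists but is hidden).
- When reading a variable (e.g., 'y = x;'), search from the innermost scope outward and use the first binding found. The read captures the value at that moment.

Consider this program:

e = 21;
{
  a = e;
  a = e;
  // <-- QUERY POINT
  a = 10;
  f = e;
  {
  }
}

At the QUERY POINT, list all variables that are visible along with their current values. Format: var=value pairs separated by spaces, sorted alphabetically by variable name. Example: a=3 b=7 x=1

Step 1: declare e=21 at depth 0
Step 2: enter scope (depth=1)
Step 3: declare a=(read e)=21 at depth 1
Step 4: declare a=(read e)=21 at depth 1
Visible at query point: a=21 e=21

Answer: a=21 e=21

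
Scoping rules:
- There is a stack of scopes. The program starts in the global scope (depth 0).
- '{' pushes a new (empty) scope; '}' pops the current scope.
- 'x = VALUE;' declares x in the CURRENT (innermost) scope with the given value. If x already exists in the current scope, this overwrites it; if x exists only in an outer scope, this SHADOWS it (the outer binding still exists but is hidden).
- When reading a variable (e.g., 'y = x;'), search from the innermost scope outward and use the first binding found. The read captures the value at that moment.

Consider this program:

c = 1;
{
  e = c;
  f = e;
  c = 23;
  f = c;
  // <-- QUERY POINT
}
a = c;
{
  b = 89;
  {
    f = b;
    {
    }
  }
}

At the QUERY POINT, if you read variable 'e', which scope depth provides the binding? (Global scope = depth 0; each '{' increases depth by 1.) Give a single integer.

Answer: 1

Derivation:
Step 1: declare c=1 at depth 0
Step 2: enter scope (depth=1)
Step 3: declare e=(read c)=1 at depth 1
Step 4: declare f=(read e)=1 at depth 1
Step 5: declare c=23 at depth 1
Step 6: declare f=(read c)=23 at depth 1
Visible at query point: c=23 e=1 f=23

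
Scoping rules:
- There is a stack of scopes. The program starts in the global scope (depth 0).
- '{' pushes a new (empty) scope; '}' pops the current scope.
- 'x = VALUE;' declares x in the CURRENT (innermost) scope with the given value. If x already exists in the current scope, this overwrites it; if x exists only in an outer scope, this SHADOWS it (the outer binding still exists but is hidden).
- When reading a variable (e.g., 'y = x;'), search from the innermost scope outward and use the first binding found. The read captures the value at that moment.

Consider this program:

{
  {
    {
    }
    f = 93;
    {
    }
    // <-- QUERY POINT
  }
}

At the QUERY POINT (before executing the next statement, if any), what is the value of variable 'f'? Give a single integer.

Step 1: enter scope (depth=1)
Step 2: enter scope (depth=2)
Step 3: enter scope (depth=3)
Step 4: exit scope (depth=2)
Step 5: declare f=93 at depth 2
Step 6: enter scope (depth=3)
Step 7: exit scope (depth=2)
Visible at query point: f=93

Answer: 93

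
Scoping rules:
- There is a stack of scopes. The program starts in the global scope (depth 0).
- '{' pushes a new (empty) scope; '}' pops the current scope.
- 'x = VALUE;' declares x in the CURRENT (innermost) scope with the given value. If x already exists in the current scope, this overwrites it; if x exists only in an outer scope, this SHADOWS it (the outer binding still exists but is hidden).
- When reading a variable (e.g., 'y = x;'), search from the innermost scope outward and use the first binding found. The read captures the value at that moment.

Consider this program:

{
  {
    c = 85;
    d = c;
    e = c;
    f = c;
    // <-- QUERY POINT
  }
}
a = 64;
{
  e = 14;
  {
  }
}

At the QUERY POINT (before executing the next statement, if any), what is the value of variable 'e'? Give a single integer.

Answer: 85

Derivation:
Step 1: enter scope (depth=1)
Step 2: enter scope (depth=2)
Step 3: declare c=85 at depth 2
Step 4: declare d=(read c)=85 at depth 2
Step 5: declare e=(read c)=85 at depth 2
Step 6: declare f=(read c)=85 at depth 2
Visible at query point: c=85 d=85 e=85 f=85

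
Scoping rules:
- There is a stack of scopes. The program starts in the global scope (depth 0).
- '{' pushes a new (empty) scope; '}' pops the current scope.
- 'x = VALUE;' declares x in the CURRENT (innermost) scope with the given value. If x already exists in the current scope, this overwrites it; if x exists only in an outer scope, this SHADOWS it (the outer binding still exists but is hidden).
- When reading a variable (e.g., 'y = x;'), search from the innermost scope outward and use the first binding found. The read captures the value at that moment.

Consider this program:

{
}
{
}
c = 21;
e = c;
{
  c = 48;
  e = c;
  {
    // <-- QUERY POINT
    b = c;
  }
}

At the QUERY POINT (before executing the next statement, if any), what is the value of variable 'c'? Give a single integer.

Answer: 48

Derivation:
Step 1: enter scope (depth=1)
Step 2: exit scope (depth=0)
Step 3: enter scope (depth=1)
Step 4: exit scope (depth=0)
Step 5: declare c=21 at depth 0
Step 6: declare e=(read c)=21 at depth 0
Step 7: enter scope (depth=1)
Step 8: declare c=48 at depth 1
Step 9: declare e=(read c)=48 at depth 1
Step 10: enter scope (depth=2)
Visible at query point: c=48 e=48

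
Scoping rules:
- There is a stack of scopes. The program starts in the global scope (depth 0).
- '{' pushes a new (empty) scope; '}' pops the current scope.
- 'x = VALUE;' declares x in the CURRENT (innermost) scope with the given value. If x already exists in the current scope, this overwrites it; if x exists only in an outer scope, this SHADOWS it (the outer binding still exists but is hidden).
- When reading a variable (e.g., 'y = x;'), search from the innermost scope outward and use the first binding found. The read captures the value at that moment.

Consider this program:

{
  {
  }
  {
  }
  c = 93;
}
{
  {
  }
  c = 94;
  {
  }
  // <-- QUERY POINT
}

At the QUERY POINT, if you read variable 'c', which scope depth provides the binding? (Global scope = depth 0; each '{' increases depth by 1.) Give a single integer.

Step 1: enter scope (depth=1)
Step 2: enter scope (depth=2)
Step 3: exit scope (depth=1)
Step 4: enter scope (depth=2)
Step 5: exit scope (depth=1)
Step 6: declare c=93 at depth 1
Step 7: exit scope (depth=0)
Step 8: enter scope (depth=1)
Step 9: enter scope (depth=2)
Step 10: exit scope (depth=1)
Step 11: declare c=94 at depth 1
Step 12: enter scope (depth=2)
Step 13: exit scope (depth=1)
Visible at query point: c=94

Answer: 1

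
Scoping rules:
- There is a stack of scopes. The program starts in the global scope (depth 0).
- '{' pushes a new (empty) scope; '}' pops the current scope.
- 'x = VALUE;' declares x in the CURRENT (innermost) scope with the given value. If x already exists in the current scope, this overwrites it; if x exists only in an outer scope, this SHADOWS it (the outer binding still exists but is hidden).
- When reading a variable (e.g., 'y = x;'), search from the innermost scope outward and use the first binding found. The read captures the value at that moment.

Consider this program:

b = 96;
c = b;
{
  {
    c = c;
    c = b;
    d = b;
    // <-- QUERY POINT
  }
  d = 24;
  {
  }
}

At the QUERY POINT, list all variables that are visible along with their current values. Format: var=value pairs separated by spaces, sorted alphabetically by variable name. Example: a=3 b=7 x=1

Answer: b=96 c=96 d=96

Derivation:
Step 1: declare b=96 at depth 0
Step 2: declare c=(read b)=96 at depth 0
Step 3: enter scope (depth=1)
Step 4: enter scope (depth=2)
Step 5: declare c=(read c)=96 at depth 2
Step 6: declare c=(read b)=96 at depth 2
Step 7: declare d=(read b)=96 at depth 2
Visible at query point: b=96 c=96 d=96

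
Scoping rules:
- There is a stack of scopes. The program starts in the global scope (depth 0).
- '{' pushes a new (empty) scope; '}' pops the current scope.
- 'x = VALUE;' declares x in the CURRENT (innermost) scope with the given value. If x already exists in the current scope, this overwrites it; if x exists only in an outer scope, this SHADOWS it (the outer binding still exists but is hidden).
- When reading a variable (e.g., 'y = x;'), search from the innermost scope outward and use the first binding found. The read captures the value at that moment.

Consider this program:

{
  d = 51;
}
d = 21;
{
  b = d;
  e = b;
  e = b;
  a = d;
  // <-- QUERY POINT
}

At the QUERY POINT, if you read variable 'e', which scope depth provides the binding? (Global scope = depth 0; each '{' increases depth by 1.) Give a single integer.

Answer: 1

Derivation:
Step 1: enter scope (depth=1)
Step 2: declare d=51 at depth 1
Step 3: exit scope (depth=0)
Step 4: declare d=21 at depth 0
Step 5: enter scope (depth=1)
Step 6: declare b=(read d)=21 at depth 1
Step 7: declare e=(read b)=21 at depth 1
Step 8: declare e=(read b)=21 at depth 1
Step 9: declare a=(read d)=21 at depth 1
Visible at query point: a=21 b=21 d=21 e=21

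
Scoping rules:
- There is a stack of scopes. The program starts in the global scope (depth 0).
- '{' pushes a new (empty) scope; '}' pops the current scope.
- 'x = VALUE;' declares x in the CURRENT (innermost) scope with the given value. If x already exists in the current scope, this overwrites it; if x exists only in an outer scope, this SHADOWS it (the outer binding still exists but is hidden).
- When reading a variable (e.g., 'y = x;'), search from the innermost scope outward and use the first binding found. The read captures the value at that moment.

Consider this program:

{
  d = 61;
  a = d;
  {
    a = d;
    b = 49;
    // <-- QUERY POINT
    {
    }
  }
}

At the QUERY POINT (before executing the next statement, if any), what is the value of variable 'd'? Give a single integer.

Step 1: enter scope (depth=1)
Step 2: declare d=61 at depth 1
Step 3: declare a=(read d)=61 at depth 1
Step 4: enter scope (depth=2)
Step 5: declare a=(read d)=61 at depth 2
Step 6: declare b=49 at depth 2
Visible at query point: a=61 b=49 d=61

Answer: 61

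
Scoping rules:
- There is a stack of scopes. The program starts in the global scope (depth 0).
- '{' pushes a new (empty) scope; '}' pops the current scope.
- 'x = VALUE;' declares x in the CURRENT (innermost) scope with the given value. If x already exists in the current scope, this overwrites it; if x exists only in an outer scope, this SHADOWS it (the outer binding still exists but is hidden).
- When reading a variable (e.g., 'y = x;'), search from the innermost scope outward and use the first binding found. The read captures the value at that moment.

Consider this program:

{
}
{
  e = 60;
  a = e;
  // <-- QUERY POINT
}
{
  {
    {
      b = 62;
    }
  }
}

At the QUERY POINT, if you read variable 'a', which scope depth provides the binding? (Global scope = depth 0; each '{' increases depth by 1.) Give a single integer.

Step 1: enter scope (depth=1)
Step 2: exit scope (depth=0)
Step 3: enter scope (depth=1)
Step 4: declare e=60 at depth 1
Step 5: declare a=(read e)=60 at depth 1
Visible at query point: a=60 e=60

Answer: 1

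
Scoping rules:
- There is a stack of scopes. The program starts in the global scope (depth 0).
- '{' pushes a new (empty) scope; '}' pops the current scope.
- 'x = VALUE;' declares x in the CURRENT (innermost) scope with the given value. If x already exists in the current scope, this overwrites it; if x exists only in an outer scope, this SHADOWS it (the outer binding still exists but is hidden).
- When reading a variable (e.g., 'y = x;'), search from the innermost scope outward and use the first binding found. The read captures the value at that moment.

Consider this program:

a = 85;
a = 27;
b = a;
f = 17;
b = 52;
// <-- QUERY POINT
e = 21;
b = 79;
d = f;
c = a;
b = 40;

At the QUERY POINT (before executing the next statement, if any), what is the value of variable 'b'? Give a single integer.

Step 1: declare a=85 at depth 0
Step 2: declare a=27 at depth 0
Step 3: declare b=(read a)=27 at depth 0
Step 4: declare f=17 at depth 0
Step 5: declare b=52 at depth 0
Visible at query point: a=27 b=52 f=17

Answer: 52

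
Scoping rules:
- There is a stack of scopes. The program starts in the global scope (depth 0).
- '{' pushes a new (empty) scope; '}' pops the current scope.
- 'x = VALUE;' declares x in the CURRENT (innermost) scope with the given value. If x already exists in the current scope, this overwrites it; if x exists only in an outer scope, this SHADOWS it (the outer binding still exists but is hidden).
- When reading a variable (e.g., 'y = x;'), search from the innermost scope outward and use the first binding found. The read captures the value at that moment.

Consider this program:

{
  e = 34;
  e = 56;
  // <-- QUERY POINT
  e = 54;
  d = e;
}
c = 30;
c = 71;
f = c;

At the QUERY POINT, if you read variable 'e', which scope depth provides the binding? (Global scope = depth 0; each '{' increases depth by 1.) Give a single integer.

Step 1: enter scope (depth=1)
Step 2: declare e=34 at depth 1
Step 3: declare e=56 at depth 1
Visible at query point: e=56

Answer: 1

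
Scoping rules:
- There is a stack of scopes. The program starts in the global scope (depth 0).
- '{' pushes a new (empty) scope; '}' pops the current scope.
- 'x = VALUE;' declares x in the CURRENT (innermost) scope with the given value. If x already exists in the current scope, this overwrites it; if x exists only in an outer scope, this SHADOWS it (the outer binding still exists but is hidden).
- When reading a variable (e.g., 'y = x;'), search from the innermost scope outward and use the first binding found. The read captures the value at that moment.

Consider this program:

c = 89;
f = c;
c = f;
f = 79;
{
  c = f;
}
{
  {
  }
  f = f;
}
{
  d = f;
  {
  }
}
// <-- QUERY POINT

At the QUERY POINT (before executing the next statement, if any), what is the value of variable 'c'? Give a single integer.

Answer: 89

Derivation:
Step 1: declare c=89 at depth 0
Step 2: declare f=(read c)=89 at depth 0
Step 3: declare c=(read f)=89 at depth 0
Step 4: declare f=79 at depth 0
Step 5: enter scope (depth=1)
Step 6: declare c=(read f)=79 at depth 1
Step 7: exit scope (depth=0)
Step 8: enter scope (depth=1)
Step 9: enter scope (depth=2)
Step 10: exit scope (depth=1)
Step 11: declare f=(read f)=79 at depth 1
Step 12: exit scope (depth=0)
Step 13: enter scope (depth=1)
Step 14: declare d=(read f)=79 at depth 1
Step 15: enter scope (depth=2)
Step 16: exit scope (depth=1)
Step 17: exit scope (depth=0)
Visible at query point: c=89 f=79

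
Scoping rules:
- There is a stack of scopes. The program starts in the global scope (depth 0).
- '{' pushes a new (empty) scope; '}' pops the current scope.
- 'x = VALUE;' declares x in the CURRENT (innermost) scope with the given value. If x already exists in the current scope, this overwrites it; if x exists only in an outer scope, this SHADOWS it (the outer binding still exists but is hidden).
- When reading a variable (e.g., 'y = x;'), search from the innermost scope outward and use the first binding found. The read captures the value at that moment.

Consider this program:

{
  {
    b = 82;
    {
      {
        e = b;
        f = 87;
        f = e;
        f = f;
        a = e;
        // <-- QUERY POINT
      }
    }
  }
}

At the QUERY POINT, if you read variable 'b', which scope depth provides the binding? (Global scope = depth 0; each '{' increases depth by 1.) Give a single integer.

Answer: 2

Derivation:
Step 1: enter scope (depth=1)
Step 2: enter scope (depth=2)
Step 3: declare b=82 at depth 2
Step 4: enter scope (depth=3)
Step 5: enter scope (depth=4)
Step 6: declare e=(read b)=82 at depth 4
Step 7: declare f=87 at depth 4
Step 8: declare f=(read e)=82 at depth 4
Step 9: declare f=(read f)=82 at depth 4
Step 10: declare a=(read e)=82 at depth 4
Visible at query point: a=82 b=82 e=82 f=82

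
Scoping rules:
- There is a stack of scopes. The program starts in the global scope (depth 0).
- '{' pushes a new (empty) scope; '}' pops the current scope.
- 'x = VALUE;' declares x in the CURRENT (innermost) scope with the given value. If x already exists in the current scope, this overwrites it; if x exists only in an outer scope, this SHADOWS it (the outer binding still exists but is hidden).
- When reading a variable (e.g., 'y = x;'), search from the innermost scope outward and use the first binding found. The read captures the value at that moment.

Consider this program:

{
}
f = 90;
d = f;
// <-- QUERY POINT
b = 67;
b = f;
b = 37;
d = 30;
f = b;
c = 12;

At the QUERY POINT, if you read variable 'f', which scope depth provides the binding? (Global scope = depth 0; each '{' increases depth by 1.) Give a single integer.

Step 1: enter scope (depth=1)
Step 2: exit scope (depth=0)
Step 3: declare f=90 at depth 0
Step 4: declare d=(read f)=90 at depth 0
Visible at query point: d=90 f=90

Answer: 0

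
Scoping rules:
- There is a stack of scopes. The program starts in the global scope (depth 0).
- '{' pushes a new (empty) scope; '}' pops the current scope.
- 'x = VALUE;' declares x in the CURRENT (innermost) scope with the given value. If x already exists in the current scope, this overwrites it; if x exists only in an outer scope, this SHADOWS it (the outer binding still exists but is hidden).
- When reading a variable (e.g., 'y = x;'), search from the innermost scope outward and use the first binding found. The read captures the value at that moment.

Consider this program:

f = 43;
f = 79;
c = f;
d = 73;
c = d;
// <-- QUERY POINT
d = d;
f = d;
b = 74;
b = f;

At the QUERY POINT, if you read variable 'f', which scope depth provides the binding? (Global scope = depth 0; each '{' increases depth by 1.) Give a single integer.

Step 1: declare f=43 at depth 0
Step 2: declare f=79 at depth 0
Step 3: declare c=(read f)=79 at depth 0
Step 4: declare d=73 at depth 0
Step 5: declare c=(read d)=73 at depth 0
Visible at query point: c=73 d=73 f=79

Answer: 0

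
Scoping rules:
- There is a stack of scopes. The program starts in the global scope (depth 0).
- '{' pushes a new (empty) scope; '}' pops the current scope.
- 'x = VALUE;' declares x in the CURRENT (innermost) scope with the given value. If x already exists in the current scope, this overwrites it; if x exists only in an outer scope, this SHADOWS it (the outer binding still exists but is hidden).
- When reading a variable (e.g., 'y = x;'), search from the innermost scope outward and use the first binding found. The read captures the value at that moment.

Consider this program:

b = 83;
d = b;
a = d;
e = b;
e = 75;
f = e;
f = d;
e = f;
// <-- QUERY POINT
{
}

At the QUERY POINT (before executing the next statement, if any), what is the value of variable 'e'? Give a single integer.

Step 1: declare b=83 at depth 0
Step 2: declare d=(read b)=83 at depth 0
Step 3: declare a=(read d)=83 at depth 0
Step 4: declare e=(read b)=83 at depth 0
Step 5: declare e=75 at depth 0
Step 6: declare f=(read e)=75 at depth 0
Step 7: declare f=(read d)=83 at depth 0
Step 8: declare e=(read f)=83 at depth 0
Visible at query point: a=83 b=83 d=83 e=83 f=83

Answer: 83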